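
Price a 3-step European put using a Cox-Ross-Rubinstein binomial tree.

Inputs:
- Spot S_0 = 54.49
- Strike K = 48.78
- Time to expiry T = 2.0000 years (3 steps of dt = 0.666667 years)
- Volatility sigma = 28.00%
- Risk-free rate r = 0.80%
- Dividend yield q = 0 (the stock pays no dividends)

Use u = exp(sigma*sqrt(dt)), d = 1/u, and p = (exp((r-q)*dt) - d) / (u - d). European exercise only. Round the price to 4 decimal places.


dt = T/N = 0.666667
u = exp(sigma*sqrt(dt)) = 1.256863; d = 1/u = 0.795632
p = (exp((r-q)*dt) - d) / (u - d) = 0.454687
Discount per step: exp(-r*dt) = 0.994681
Stock lattice S(k, i) with i counting down-moves:
  k=0: S(0,0) = 54.4900
  k=1: S(1,0) = 68.4865; S(1,1) = 43.3540
  k=2: S(2,0) = 86.0781; S(2,1) = 54.4900; S(2,2) = 34.4938
  k=3: S(3,0) = 108.1884; S(3,1) = 68.4865; S(3,2) = 43.3540; S(3,3) = 27.4443
Terminal payoffs V(N, i) = max(K - S_T, 0):
  V(3,0) = 0.000000; V(3,1) = 0.000000; V(3,2) = 5.426035; V(3,3) = 21.335657
Backward induction: V(k, i) = exp(-r*dt) * [p * V(k+1, i) + (1-p) * V(k+1, i+1)].
  V(2,0) = exp(-r*dt) * [p*0.000000 + (1-p)*0.000000] = 0.000000
  V(2,1) = exp(-r*dt) * [p*0.000000 + (1-p)*5.426035] = 2.943149
  V(2,2) = exp(-r*dt) * [p*5.426035 + (1-p)*21.335657] = 14.026749
  V(1,0) = exp(-r*dt) * [p*0.000000 + (1-p)*2.943149] = 1.596400
  V(1,1) = exp(-r*dt) * [p*2.943149 + (1-p)*14.026749] = 8.939376
  V(0,0) = exp(-r*dt) * [p*1.596400 + (1-p)*8.939376] = 5.570830

Answer: Price = V(0,0) = 5.5708


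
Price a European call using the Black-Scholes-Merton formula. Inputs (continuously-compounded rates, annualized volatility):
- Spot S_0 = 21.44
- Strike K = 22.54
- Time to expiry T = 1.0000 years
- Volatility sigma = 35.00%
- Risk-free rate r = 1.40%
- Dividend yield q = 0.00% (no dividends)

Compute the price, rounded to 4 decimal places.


Answer: Price = 2.6557

Derivation:
d1 = (ln(S/K) + (r - q + 0.5*sigma^2) * T) / (sigma * sqrt(T)) = 0.07204808
d2 = d1 - sigma * sqrt(T) = -0.27795192
exp(-rT) = 0.98609754; exp(-qT) = 1.00000000
C = S_0 * exp(-qT) * N(d1) - K * exp(-rT) * N(d2)
N(d1) = 0.52871818; N(d2) = 0.39052463
C = 21.4400 * 1.00000000 * 0.52871818 - 22.5400 * 0.98609754 * 0.39052463 = 2.6557


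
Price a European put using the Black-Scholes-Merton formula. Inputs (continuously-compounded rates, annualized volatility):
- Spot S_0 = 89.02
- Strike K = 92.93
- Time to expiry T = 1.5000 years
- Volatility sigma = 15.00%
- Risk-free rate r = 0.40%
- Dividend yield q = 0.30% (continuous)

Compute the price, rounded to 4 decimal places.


d1 = (ln(S/K) + (r - q + 0.5*sigma^2) * T) / (sigma * sqrt(T)) = -0.13396237
d2 = d1 - sigma * sqrt(T) = -0.31767410
exp(-rT) = 0.99401796; exp(-qT) = 0.99551011
P = K * exp(-rT) * N(-d2) - S_0 * exp(-qT) * N(-d1)
N(-d1) = 0.55328383; N(-d2) = 0.62463392
P = 92.9300 * 0.99401796 * 0.62463392 - 89.0200 * 0.99551011 * 0.55328383 = 8.6678

Answer: Price = 8.6678


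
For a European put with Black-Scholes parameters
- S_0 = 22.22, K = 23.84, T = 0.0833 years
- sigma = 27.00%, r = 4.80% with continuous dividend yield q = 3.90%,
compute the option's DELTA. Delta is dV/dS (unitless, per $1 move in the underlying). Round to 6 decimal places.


d1 = -0.8544706259; d2 = -0.9323973223
phi(d1) = 0.2769277718; exp(-qT) = 0.9967565713; exp(-rT) = 0.9960095830
N(-d1) = 0.8035778609
Delta = -exp(-qT) * N(-d1) = -0.9967565713 * 0.8035778609 = -0.800972

Answer: Delta = -0.800972


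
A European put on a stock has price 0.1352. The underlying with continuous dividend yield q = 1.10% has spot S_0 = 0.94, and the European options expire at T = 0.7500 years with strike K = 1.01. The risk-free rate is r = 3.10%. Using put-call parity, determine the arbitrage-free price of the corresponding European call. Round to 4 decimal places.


Put-call parity: C - P = S_0 * exp(-qT) - K * exp(-rT).
S_0 * exp(-qT) = 0.9400 * 0.99178394 = 0.93227690
K * exp(-rT) = 1.0100 * 0.97701820 = 0.98678838
C = P + S*exp(-qT) - K*exp(-rT)
C = 0.1352 + 0.93227690 - 0.98678838 = 0.0807

Answer: Call price = 0.0807


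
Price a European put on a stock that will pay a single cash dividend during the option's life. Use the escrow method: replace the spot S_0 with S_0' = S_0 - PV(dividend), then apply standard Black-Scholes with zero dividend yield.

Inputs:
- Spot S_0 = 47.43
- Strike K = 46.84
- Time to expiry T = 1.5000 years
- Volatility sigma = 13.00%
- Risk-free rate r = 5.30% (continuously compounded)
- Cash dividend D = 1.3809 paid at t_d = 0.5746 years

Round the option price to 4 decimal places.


PV(D) = D * exp(-r * t_d) = 1.3809 * 0.97000525 = 1.33948024
S_0' = S_0 - PV(D) = 47.4300 - 1.33948024 = 46.09051976
d1 = (ln(S_0'/K) + (r + sigma^2/2)*T) / (sigma*sqrt(T)) = 0.47761749
d2 = d1 - sigma*sqrt(T) = 0.31840066
exp(-rT) = 0.92357802
N(-d1) = 0.31646124; N(-d2) = 0.37509052
P = K * exp(-rT) * N(-d2) - S_0' * N(-d1) = 46.8400 * 0.92357802 * 0.37509052 - 46.09051976 * 0.31646124 = 1.6407

Answer: Price = 1.6407


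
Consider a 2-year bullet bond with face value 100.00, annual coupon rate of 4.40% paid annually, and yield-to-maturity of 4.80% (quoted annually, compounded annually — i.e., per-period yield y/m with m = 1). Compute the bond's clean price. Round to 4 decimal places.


Coupon per period c = face * coupon_rate / m = 4.400000
Periods per year m = 1; per-period yield y/m = 0.048000
Number of cashflows N = 2
Cashflows (t years, CF_t, discount factor 1/(1+y/m)^(m*t), PV):
  t = 1.0000: CF_t = 4.400000, DF = 0.954198, PV = 4.198473
  t = 2.0000: CF_t = 104.400000, DF = 0.910495, PV = 95.055649
Price P = sum_t PV_t = 99.254123

Answer: Price = 99.2541


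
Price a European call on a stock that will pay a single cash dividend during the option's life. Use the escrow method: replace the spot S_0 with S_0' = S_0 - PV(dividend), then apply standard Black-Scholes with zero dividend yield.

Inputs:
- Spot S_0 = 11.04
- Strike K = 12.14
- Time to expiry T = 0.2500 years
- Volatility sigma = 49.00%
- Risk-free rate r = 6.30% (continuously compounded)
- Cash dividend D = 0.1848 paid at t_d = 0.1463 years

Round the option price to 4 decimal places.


PV(D) = D * exp(-r * t_d) = 0.1848 * 0.99082545 = 0.18310454
S_0' = S_0 - PV(D) = 11.0400 - 0.18310454 = 10.85689546
d1 = (ln(S_0'/K) + (r + sigma^2/2)*T) / (sigma*sqrt(T)) = -0.26915462
d2 = d1 - sigma*sqrt(T) = -0.51415462
exp(-rT) = 0.98437338
N(d1) = 0.39390535; N(d2) = 0.30357195
C = S_0' * N(d1) - K * exp(-rT) * N(d2) = 10.85689546 * 0.39390535 - 12.1400 * 0.98437338 * 0.30357195 = 0.6488

Answer: Price = 0.6488


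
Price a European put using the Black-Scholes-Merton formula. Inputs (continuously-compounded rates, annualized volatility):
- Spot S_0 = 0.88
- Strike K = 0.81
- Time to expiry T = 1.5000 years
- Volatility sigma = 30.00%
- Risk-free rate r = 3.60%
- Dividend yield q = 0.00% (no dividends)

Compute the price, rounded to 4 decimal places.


Answer: Price = 0.0719

Derivation:
d1 = (ln(S/K) + (r - q + 0.5*sigma^2) * T) / (sigma * sqrt(T)) = 0.55627275
d2 = d1 - sigma * sqrt(T) = 0.18884929
exp(-rT) = 0.94743211; exp(-qT) = 1.00000000
P = K * exp(-rT) * N(-d2) - S_0 * exp(-qT) * N(-d1)
N(-d1) = 0.28901221; N(-d2) = 0.42510547
P = 0.8100 * 0.94743211 * 0.42510547 - 0.8800 * 1.00000000 * 0.28901221 = 0.0719


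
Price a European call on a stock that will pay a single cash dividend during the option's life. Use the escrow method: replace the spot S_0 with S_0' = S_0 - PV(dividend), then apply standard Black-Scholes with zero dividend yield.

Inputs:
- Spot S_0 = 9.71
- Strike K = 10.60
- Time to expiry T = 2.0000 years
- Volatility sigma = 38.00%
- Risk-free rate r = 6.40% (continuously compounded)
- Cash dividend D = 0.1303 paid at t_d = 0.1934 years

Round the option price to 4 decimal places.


PV(D) = D * exp(-r * t_d) = 0.1303 * 0.98769869 = 0.12869714
S_0' = S_0 - PV(D) = 9.7100 - 0.12869714 = 9.58130286
d1 = (ln(S_0'/K) + (r + sigma^2/2)*T) / (sigma*sqrt(T)) = 0.31886716
d2 = d1 - sigma*sqrt(T) = -0.21853399
exp(-rT) = 0.87985338
N(d1) = 0.62508638; N(d2) = 0.41350654
C = S_0' * N(d1) - K * exp(-rT) * N(d2) = 9.58130286 * 0.62508638 - 10.6000 * 0.87985338 * 0.41350654 = 2.1326

Answer: Price = 2.1326


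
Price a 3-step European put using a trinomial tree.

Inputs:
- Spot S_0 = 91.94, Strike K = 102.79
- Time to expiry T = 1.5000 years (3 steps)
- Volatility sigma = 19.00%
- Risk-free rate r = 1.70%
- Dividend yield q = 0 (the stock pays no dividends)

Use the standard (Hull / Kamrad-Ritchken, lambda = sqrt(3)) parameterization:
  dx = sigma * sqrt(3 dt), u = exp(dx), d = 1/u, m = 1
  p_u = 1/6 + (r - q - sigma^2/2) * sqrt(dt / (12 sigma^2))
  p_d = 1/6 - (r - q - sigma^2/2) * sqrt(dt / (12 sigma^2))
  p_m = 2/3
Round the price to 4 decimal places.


dt = T/N = 0.500000; dx = sigma*sqrt(3*dt) = 0.232702
u = exp(dx) = 1.262005; d = 1/u = 0.792390
p_u = 0.165539, p_m = 0.666667, p_d = 0.167795
Discount per step: exp(-r*dt) = 0.991536
Stock lattice S(k, j) with j the centered position index:
  k=0: S(0,+0) = 91.9400
  k=1: S(1,-1) = 72.8523; S(1,+0) = 91.9400; S(1,+1) = 116.0287
  k=2: S(2,-2) = 57.7275; S(2,-1) = 72.8523; S(2,+0) = 91.9400; S(2,+1) = 116.0287; S(2,+2) = 146.4288
  k=3: S(3,-3) = 45.7427; S(3,-2) = 57.7275; S(3,-1) = 72.8523; S(3,+0) = 91.9400; S(3,+1) = 116.0287; S(3,+2) = 146.4288; S(3,+3) = 184.7938
Terminal payoffs V(N, j) = max(K - S_T, 0):
  V(3,-3) = 57.047328; V(3,-2) = 45.062530; V(3,-1) = 29.937659; V(3,+0) = 10.850000; V(3,+1) = 0.000000; V(3,+2) = 0.000000; V(3,+3) = 0.000000
Backward induction: V(k, j) = exp(-r*dt) * [p_u * V(k+1, j+1) + p_m * V(k+1, j) + p_d * V(k+1, j-1)]
  V(2,-2) = exp(-r*dt) * [p_u*29.937659 + p_m*45.062530 + p_d*57.047328] = 44.192528
  V(2,-1) = exp(-r*dt) * [p_u*10.850000 + p_m*29.937659 + p_d*45.062530] = 29.067660
  V(2,+0) = exp(-r*dt) * [p_u*0.000000 + p_m*10.850000 + p_d*29.937659] = 12.152974
  V(2,+1) = exp(-r*dt) * [p_u*0.000000 + p_m*0.000000 + p_d*10.850000] = 1.805163
  V(2,+2) = exp(-r*dt) * [p_u*0.000000 + p_m*0.000000 + p_d*0.000000] = 0.000000
  V(1,-1) = exp(-r*dt) * [p_u*12.152974 + p_m*29.067660 + p_d*44.192528] = 28.561690
  V(1,+0) = exp(-r*dt) * [p_u*1.805163 + p_m*12.152974 + p_d*29.067660] = 13.165820
  V(1,+1) = exp(-r*dt) * [p_u*0.000000 + p_m*1.805163 + p_d*12.152974] = 3.215201
  V(0,+0) = exp(-r*dt) * [p_u*3.215201 + p_m*13.165820 + p_d*28.561690] = 13.982596

Answer: Price = V(0,0) = 13.9826


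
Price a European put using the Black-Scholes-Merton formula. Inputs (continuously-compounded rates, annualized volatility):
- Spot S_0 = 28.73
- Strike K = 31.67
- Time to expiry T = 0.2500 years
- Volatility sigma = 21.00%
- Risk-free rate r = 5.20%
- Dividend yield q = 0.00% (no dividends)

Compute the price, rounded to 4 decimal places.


Answer: Price = 2.9062

Derivation:
d1 = (ln(S/K) + (r - q + 0.5*sigma^2) * T) / (sigma * sqrt(T)) = -0.75157607
d2 = d1 - sigma * sqrt(T) = -0.85657607
exp(-rT) = 0.98708414; exp(-qT) = 1.00000000
P = K * exp(-rT) * N(-d2) - S_0 * exp(-qT) * N(-d1)
N(-d1) = 0.77384698; N(-d2) = 0.80416039
P = 31.6700 * 0.98708414 * 0.80416039 - 28.7300 * 1.00000000 * 0.77384698 = 2.9062


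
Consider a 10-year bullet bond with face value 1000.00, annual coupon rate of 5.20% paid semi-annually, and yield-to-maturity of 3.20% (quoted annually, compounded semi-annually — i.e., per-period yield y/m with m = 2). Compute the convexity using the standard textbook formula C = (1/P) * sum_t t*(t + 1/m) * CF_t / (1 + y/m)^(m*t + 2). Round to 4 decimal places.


Coupon per period c = face * coupon_rate / m = 26.000000
Periods per year m = 2; per-period yield y/m = 0.016000
Number of cashflows N = 20
Cashflows (t years, CF_t, discount factor 1/(1+y/m)^(m*t), PV):
  t = 0.5000: CF_t = 26.000000, DF = 0.984252, PV = 25.590551
  t = 1.0000: CF_t = 26.000000, DF = 0.968752, PV = 25.187550
  t = 1.5000: CF_t = 26.000000, DF = 0.953496, PV = 24.790896
  t = 2.0000: CF_t = 26.000000, DF = 0.938480, PV = 24.400488
  t = 2.5000: CF_t = 26.000000, DF = 0.923701, PV = 24.016229
  t = 3.0000: CF_t = 26.000000, DF = 0.909155, PV = 23.638020
  t = 3.5000: CF_t = 26.000000, DF = 0.894837, PV = 23.265768
  t = 4.0000: CF_t = 26.000000, DF = 0.880745, PV = 22.899378
  t = 4.5000: CF_t = 26.000000, DF = 0.866875, PV = 22.538758
  t = 5.0000: CF_t = 26.000000, DF = 0.853224, PV = 22.183817
  t = 5.5000: CF_t = 26.000000, DF = 0.839787, PV = 21.834465
  t = 6.0000: CF_t = 26.000000, DF = 0.826562, PV = 21.490615
  t = 6.5000: CF_t = 26.000000, DF = 0.813545, PV = 21.152181
  t = 7.0000: CF_t = 26.000000, DF = 0.800734, PV = 20.819075
  t = 7.5000: CF_t = 26.000000, DF = 0.788124, PV = 20.491216
  t = 8.0000: CF_t = 26.000000, DF = 0.775712, PV = 20.168520
  t = 8.5000: CF_t = 26.000000, DF = 0.763496, PV = 19.850905
  t = 9.0000: CF_t = 26.000000, DF = 0.751473, PV = 19.538292
  t = 9.5000: CF_t = 26.000000, DF = 0.739639, PV = 19.230603
  t = 10.0000: CF_t = 1026.000000, DF = 0.727991, PV = 746.918475
Price P = sum_t PV_t = 1170.005802
Convexity numerator sum_t t*(t + 1/m) * CF_t / (1+y/m)^(m*t + 2):
  t = 0.5000: term = 12.395448
  t = 1.0000: term = 36.600732
  t = 1.5000: term = 72.048686
  t = 2.0000: term = 118.190101
  t = 2.5000: term = 174.493260
  t = 3.0000: term = 240.443468
  t = 3.5000: term = 315.542609
  t = 4.0000: term = 399.308701
  t = 4.5000: term = 491.275469
  t = 5.0000: term = 590.991924
  t = 5.5000: term = 698.021958
  t = 6.0000: term = 811.943938
  t = 6.5000: term = 932.350323
  t = 7.0000: term = 1058.847277
  t = 7.5000: term = 1191.054305
  t = 8.0000: term = 1328.603884
  t = 8.5000: term = 1471.141111
  t = 9.0000: term = 1618.323362
  t = 9.5000: term = 1769.819950
  t = 10.0000: term = 75975.765578
Convexity = (1/P) * sum = 89307.162085 / 1170.005802 = 76.330529

Answer: Convexity = 76.3305


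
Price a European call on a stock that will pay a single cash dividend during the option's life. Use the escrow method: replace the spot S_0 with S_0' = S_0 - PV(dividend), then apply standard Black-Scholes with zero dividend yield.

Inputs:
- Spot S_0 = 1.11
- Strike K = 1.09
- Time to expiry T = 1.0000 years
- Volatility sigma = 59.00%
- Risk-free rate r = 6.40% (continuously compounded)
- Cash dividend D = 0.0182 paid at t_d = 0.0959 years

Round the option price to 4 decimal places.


PV(D) = D * exp(-r * t_d) = 0.0182 * 0.99388120 = 0.01808864
S_0' = S_0 - PV(D) = 1.1100 - 0.01808864 = 1.09191136
d1 = (ln(S_0'/K) + (r + sigma^2/2)*T) / (sigma*sqrt(T)) = 0.40644408
d2 = d1 - sigma*sqrt(T) = -0.18355592
exp(-rT) = 0.93800500
N(d1) = 0.65779183; N(d2) = 0.42718092
C = S_0' * N(d1) - K * exp(-rT) * N(d2) = 1.09191136 * 0.65779183 - 1.0900 * 0.93800500 * 0.42718092 = 0.2815

Answer: Price = 0.2815


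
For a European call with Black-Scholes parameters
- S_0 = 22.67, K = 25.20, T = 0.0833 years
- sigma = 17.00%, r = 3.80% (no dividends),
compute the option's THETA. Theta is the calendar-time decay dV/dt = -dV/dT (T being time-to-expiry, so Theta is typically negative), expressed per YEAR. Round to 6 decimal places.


Answer: Theta = -0.330733

Derivation:
d1 = -2.0673093653; d2 = -2.1163743222
phi(d1) = 0.0470839764; exp(-qT) = 1.0000000000; exp(-rT) = 0.9968396046
Theta = -S*exp(-qT)*phi(d1)*sigma/(2*sqrt(T)) - r*K*exp(-rT)*N(d2) + q*S*exp(-qT)*N(d1)
N(d1) = 0.0193525062; N(d2) = 0.0171564921; sqrt(T) = 0.2886173938
Term 1 = -22.6700 * 1.0000000000 * 0.0470839764 * 0.1700 / (2 * 0.2886173938) = -0.3143555110
Term 2 = -0.0380 * 25.2000 * 0.9968396046 * 0.0171564921 = -0.0163771345
Term 3 = 0 (no dividend yield, q = 0)
Theta = -0.3143555110 + (-0.0163771345) + (0.0000000000) = -0.330733


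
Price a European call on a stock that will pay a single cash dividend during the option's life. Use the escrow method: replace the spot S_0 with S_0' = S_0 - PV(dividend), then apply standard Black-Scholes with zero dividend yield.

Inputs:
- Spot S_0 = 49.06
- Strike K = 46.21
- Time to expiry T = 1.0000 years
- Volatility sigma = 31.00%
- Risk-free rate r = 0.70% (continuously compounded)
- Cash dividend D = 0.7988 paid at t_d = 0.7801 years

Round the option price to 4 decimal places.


PV(D) = D * exp(-r * t_d) = 0.7988 * 0.99455418 = 0.79444988
S_0' = S_0 - PV(D) = 49.0600 - 0.79444988 = 48.26555012
d1 = (ln(S_0'/K) + (r + sigma^2/2)*T) / (sigma*sqrt(T)) = 0.31797366
d2 = d1 - sigma*sqrt(T) = 0.00797366
exp(-rT) = 0.99302444
N(d1) = 0.62474754; N(d2) = 0.50318099
C = S_0' * N(d1) - K * exp(-rT) * N(d2) = 48.26555012 * 0.62474754 - 46.2100 * 0.99302444 * 0.50318099 = 7.0640

Answer: Price = 7.0640


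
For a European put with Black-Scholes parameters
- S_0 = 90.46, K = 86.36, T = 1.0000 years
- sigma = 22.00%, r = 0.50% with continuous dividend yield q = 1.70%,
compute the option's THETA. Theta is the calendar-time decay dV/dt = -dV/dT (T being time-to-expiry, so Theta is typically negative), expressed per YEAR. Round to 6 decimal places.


d1 = 0.2662870837; d2 = 0.0462870837
phi(d1) = 0.3850458200; exp(-qT) = 0.9831436846; exp(-rT) = 0.9950124792
Theta = -S*exp(-qT)*phi(d1)*sigma/(2*sqrt(T)) + r*K*exp(-rT)*N(-d2) - q*S*exp(-qT)*N(-d1)
N(-d1) = 0.3950090599; N(-d2) = 0.4815407170; sqrt(T) = 1.0000000000
Term 1 = -90.4600 * 0.9831436846 * 0.3850458200 * 0.2200 / (2 * 1.0000000000) = -3.7668530271
Term 2 = 0.0050 * 86.3600 * 0.9950124792 * 0.4815407170 = 0.2068922300
Term 3 = -0.0170 * 90.4600 * 0.9831436846 * 0.3950090599 = -0.5972134160
Theta = -3.7668530271 + (0.2068922300) + (-0.5972134160) = -4.157174

Answer: Theta = -4.157174


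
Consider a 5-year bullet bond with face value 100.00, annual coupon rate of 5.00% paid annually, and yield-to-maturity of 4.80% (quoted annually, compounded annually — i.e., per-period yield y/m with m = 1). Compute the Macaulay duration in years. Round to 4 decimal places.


Coupon per period c = face * coupon_rate / m = 5.000000
Periods per year m = 1; per-period yield y/m = 0.048000
Number of cashflows N = 5
Cashflows (t years, CF_t, discount factor 1/(1+y/m)^(m*t), PV):
  t = 1.0000: CF_t = 5.000000, DF = 0.954198, PV = 4.770992
  t = 2.0000: CF_t = 5.000000, DF = 0.910495, PV = 4.552474
  t = 3.0000: CF_t = 5.000000, DF = 0.868793, PV = 4.343963
  t = 4.0000: CF_t = 5.000000, DF = 0.829001, PV = 4.145003
  t = 5.0000: CF_t = 105.000000, DF = 0.791031, PV = 83.058271
Price P = sum_t PV_t = 100.870704
Macaulay numerator sum_t t * PV_t:
  t * PV_t at t = 1.0000: 4.770992
  t * PV_t at t = 2.0000: 9.104947
  t * PV_t at t = 3.0000: 13.031890
  t * PV_t at t = 4.0000: 16.580013
  t * PV_t at t = 5.0000: 415.291355
Macaulay duration D = (sum_t t * PV_t) / P = 458.779197 / 100.870704 = 4.548191

Answer: Macaulay duration = 4.5482 years


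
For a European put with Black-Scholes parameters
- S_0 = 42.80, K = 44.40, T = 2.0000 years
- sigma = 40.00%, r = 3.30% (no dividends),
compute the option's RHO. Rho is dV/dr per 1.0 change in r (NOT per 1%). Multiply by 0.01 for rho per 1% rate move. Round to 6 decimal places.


d1 = 0.3346358679; d2 = -0.2310495570
phi(d1) = 0.3772190917; exp(-qT) = 1.0000000000; exp(-rT) = 0.9361308643
N(-d2) = 0.5913618488
Rho = -K*T*exp(-rT)*N(-d2) = -44.4000 * 2.0000 * 0.9361308643 * 0.5913618488 = -49.158977

Answer: Rho = -49.158977


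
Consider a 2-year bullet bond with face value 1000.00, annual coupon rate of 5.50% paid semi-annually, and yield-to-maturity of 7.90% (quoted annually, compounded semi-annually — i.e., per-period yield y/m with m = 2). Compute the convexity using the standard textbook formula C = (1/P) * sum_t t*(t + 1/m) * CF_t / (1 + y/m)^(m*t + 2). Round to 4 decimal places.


Coupon per period c = face * coupon_rate / m = 27.500000
Periods per year m = 2; per-period yield y/m = 0.039500
Number of cashflows N = 4
Cashflows (t years, CF_t, discount factor 1/(1+y/m)^(m*t), PV):
  t = 0.5000: CF_t = 27.500000, DF = 0.962001, PV = 26.455026
  t = 1.0000: CF_t = 27.500000, DF = 0.925446, PV = 25.449761
  t = 1.5000: CF_t = 27.500000, DF = 0.890280, PV = 24.482694
  t = 2.0000: CF_t = 1027.500000, DF = 0.856450, PV = 880.002399
Price P = sum_t PV_t = 956.389880
Convexity numerator sum_t t*(t + 1/m) * CF_t / (1+y/m)^(m*t + 2):
  t = 0.5000: term = 12.241347
  t = 1.0000: term = 35.328563
  t = 1.5000: term = 67.972224
  t = 2.0000: term = 4071.972843
Convexity = (1/P) * sum = 4187.514977 / 956.389880 = 4.378460

Answer: Convexity = 4.3785


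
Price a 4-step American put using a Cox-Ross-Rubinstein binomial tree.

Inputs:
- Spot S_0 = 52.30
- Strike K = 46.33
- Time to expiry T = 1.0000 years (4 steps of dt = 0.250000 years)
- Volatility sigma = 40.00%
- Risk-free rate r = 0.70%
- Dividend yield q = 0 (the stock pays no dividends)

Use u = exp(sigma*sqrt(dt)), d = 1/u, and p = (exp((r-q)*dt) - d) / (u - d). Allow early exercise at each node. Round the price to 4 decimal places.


Answer: Price = V(0,0) = 5.3234

Derivation:
dt = T/N = 0.250000
u = exp(sigma*sqrt(dt)) = 1.221403; d = 1/u = 0.818731
p = (exp((r-q)*dt) - d) / (u - d) = 0.454516
Discount per step: exp(-r*dt) = 0.998252
Stock lattice S(k, i) with i counting down-moves:
  k=0: S(0,0) = 52.3000
  k=1: S(1,0) = 63.8794; S(1,1) = 42.8196
  k=2: S(2,0) = 78.0224; S(2,1) = 52.3000; S(2,2) = 35.0577
  k=3: S(3,0) = 95.2968; S(3,1) = 63.8794; S(3,2) = 42.8196; S(3,3) = 28.7028
  k=4: S(4,0) = 116.3958; S(4,1) = 78.0224; S(4,2) = 52.3000; S(4,3) = 35.0577; S(4,4) = 23.4999
Terminal payoffs V(N, i) = max(K - S_T, 0):
  V(4,0) = 0.000000; V(4,1) = 0.000000; V(4,2) = 0.000000; V(4,3) = 11.272262; V(4,4) = 22.830095
Backward induction: V(k, i) = exp(-r*dt) * [p * V(k+1, i) + (1-p) * V(k+1, i+1)]; then take max(V_cont, immediate exercise) for American.
  V(3,0) = exp(-r*dt) * [p*0.000000 + (1-p)*0.000000] = 0.000000; exercise = 0.000000; V(3,0) = max -> 0.000000
  V(3,1) = exp(-r*dt) * [p*0.000000 + (1-p)*0.000000] = 0.000000; exercise = 0.000000; V(3,1) = max -> 0.000000
  V(3,2) = exp(-r*dt) * [p*0.000000 + (1-p)*11.272262] = 6.138090; exercise = 3.510382; V(3,2) = max -> 6.138090
  V(3,3) = exp(-r*dt) * [p*11.272262 + (1-p)*22.830095] = 17.546145; exercise = 17.627151; V(3,3) = max -> 17.627151
  V(2,0) = exp(-r*dt) * [p*0.000000 + (1-p)*0.000000] = 0.000000; exercise = 0.000000; V(2,0) = max -> 0.000000
  V(2,1) = exp(-r*dt) * [p*0.000000 + (1-p)*6.138090] = 3.342377; exercise = 0.000000; V(2,1) = max -> 3.342377
  V(2,2) = exp(-r*dt) * [p*6.138090 + (1-p)*17.627151] = 12.383502; exercise = 11.272262; V(2,2) = max -> 12.383502
  V(1,0) = exp(-r*dt) * [p*0.000000 + (1-p)*3.342377] = 1.820026; exercise = 0.000000; V(1,0) = max -> 1.820026
  V(1,1) = exp(-r*dt) * [p*3.342377 + (1-p)*12.383502] = 8.259701; exercise = 3.510382; V(1,1) = max -> 8.259701
  V(0,0) = exp(-r*dt) * [p*1.820026 + (1-p)*8.259701] = 5.323443; exercise = 0.000000; V(0,0) = max -> 5.323443


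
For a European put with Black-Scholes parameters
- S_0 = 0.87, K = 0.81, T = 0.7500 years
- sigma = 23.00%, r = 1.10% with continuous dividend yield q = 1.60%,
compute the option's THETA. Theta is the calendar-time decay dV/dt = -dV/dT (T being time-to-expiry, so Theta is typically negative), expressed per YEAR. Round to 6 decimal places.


d1 = 0.4395215178; d2 = 0.2403356749
phi(d1) = 0.3622110900; exp(-qT) = 0.9880717129; exp(-rT) = 0.9917839379
Theta = -S*exp(-qT)*phi(d1)*sigma/(2*sqrt(T)) + r*K*exp(-rT)*N(-d2) - q*S*exp(-qT)*N(-d1)
N(-d1) = 0.3301418470; N(-d2) = 0.4050350204; sqrt(T) = 0.8660254038
Term 1 = -0.8700 * 0.9880717129 * 0.3622110900 * 0.2300 / (2 * 0.8660254038) = -0.0413463018
Term 2 = 0.0110 * 0.8100 * 0.9917839379 * 0.4050350204 = 0.0035792114
Term 3 = -0.0160 * 0.8700 * 0.9880717129 * 0.3301418470 = -0.0045407572
Theta = -0.0413463018 + (0.0035792114) + (-0.0045407572) = -0.042308

Answer: Theta = -0.042308


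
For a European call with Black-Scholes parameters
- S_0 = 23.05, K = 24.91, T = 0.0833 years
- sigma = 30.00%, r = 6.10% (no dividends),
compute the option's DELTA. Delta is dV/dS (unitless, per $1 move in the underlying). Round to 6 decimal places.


Answer: Delta = 0.213513

Derivation:
d1 = -0.7942898489; d2 = -0.8808750670
phi(d1) = 0.2910131816; exp(-qT) = 1.0000000000; exp(-rT) = 0.9949315880
N(d1) = 0.2135133561
Delta = exp(-qT) * N(d1) = 1.0000000000 * 0.2135133561 = 0.213513


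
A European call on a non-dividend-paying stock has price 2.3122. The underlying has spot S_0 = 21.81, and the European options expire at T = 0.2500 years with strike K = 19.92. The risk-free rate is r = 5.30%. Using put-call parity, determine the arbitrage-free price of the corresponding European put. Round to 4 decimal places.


Put-call parity: C - P = S_0 * exp(-qT) - K * exp(-rT).
S_0 * exp(-qT) = 21.8100 * 1.00000000 = 21.81000000
K * exp(-rT) = 19.9200 * 0.98683739 = 19.65780091
P = C - S*exp(-qT) + K*exp(-rT)
P = 2.3122 - 21.81000000 + 19.65780091 = 0.1600

Answer: Put price = 0.1600


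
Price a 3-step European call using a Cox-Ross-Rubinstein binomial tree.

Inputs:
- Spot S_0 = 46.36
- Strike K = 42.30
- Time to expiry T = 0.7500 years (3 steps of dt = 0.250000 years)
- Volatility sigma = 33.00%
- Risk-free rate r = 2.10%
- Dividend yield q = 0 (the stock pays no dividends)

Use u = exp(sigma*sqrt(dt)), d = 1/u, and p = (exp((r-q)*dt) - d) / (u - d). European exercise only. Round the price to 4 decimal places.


dt = T/N = 0.250000
u = exp(sigma*sqrt(dt)) = 1.179393; d = 1/u = 0.847894
p = (exp((r-q)*dt) - d) / (u - d) = 0.474722
Discount per step: exp(-r*dt) = 0.994764
Stock lattice S(k, i) with i counting down-moves:
  k=0: S(0,0) = 46.3600
  k=1: S(1,0) = 54.6767; S(1,1) = 39.3084
  k=2: S(2,0) = 64.4853; S(2,1) = 46.3600; S(2,2) = 33.3293
  k=3: S(3,0) = 76.0535; S(3,1) = 54.6767; S(3,2) = 39.3084; S(3,3) = 28.2597
Terminal payoffs V(N, i) = max(S_T - K, 0):
  V(3,0) = 33.753498; V(3,1) = 12.376665; V(3,2) = 0.000000; V(3,3) = 0.000000
Backward induction: V(k, i) = exp(-r*dt) * [p * V(k+1, i) + (1-p) * V(k+1, i+1)].
  V(2,0) = exp(-r*dt) * [p*33.753498 + (1-p)*12.376665] = 22.406776
  V(2,1) = exp(-r*dt) * [p*12.376665 + (1-p)*0.000000] = 5.844711
  V(2,2) = exp(-r*dt) * [p*0.000000 + (1-p)*0.000000] = 0.000000
  V(1,0) = exp(-r*dt) * [p*22.406776 + (1-p)*5.844711] = 13.635316
  V(1,1) = exp(-r*dt) * [p*5.844711 + (1-p)*0.000000] = 2.760085
  V(0,0) = exp(-r*dt) * [p*13.635316 + (1-p)*2.760085] = 7.881312

Answer: Price = V(0,0) = 7.8813


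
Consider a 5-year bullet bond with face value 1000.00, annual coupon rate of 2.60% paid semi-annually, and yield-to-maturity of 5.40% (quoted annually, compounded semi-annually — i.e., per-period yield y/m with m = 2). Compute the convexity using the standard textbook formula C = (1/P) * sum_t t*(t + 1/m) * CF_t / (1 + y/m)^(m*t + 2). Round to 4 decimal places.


Coupon per period c = face * coupon_rate / m = 13.000000
Periods per year m = 2; per-period yield y/m = 0.027000
Number of cashflows N = 10
Cashflows (t years, CF_t, discount factor 1/(1+y/m)^(m*t), PV):
  t = 0.5000: CF_t = 13.000000, DF = 0.973710, PV = 12.658228
  t = 1.0000: CF_t = 13.000000, DF = 0.948111, PV = 12.325441
  t = 1.5000: CF_t = 13.000000, DF = 0.923185, PV = 12.001403
  t = 2.0000: CF_t = 13.000000, DF = 0.898914, PV = 11.685884
  t = 2.5000: CF_t = 13.000000, DF = 0.875282, PV = 11.378660
  t = 3.0000: CF_t = 13.000000, DF = 0.852270, PV = 11.079513
  t = 3.5000: CF_t = 13.000000, DF = 0.829864, PV = 10.788231
  t = 4.0000: CF_t = 13.000000, DF = 0.808047, PV = 10.504607
  t = 4.5000: CF_t = 13.000000, DF = 0.786803, PV = 10.228439
  t = 5.0000: CF_t = 1013.000000, DF = 0.766118, PV = 776.077351
Price P = sum_t PV_t = 878.727758
Convexity numerator sum_t t*(t + 1/m) * CF_t / (1+y/m)^(m*t + 2):
  t = 0.5000: term = 6.000702
  t = 1.0000: term = 17.528826
  t = 1.5000: term = 34.135981
  t = 2.0000: term = 55.397567
  t = 2.5000: term = 80.911734
  t = 3.0000: term = 110.298372
  t = 3.5000: term = 143.198146
  t = 4.0000: term = 179.271570
  t = 4.5000: term = 218.198113
  t = 5.0000: term = 20234.702148
Convexity = (1/P) * sum = 21079.643160 / 878.727758 = 23.988821

Answer: Convexity = 23.9888


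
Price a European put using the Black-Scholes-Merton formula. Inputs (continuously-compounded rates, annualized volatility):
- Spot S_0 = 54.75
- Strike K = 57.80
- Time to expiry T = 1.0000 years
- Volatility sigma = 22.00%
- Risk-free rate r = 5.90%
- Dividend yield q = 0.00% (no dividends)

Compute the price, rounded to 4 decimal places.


d1 = (ln(S/K) + (r - q + 0.5*sigma^2) * T) / (sigma * sqrt(T)) = 0.13176633
d2 = d1 - sigma * sqrt(T) = -0.08823367
exp(-rT) = 0.94270677; exp(-qT) = 1.00000000
P = K * exp(-rT) * N(-d2) - S_0 * exp(-qT) * N(-d1)
N(-d1) = 0.44758456; N(-d2) = 0.53515452
P = 57.8000 * 0.94270677 * 0.53515452 - 54.7500 * 1.00000000 * 0.44758456 = 4.6545

Answer: Price = 4.6545


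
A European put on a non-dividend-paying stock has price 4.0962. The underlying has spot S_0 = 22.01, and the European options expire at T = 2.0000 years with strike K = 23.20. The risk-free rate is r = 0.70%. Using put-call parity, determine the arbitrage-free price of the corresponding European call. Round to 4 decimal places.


Put-call parity: C - P = S_0 * exp(-qT) - K * exp(-rT).
S_0 * exp(-qT) = 22.0100 * 1.00000000 = 22.01000000
K * exp(-rT) = 23.2000 * 0.98609754 = 22.87746303
C = P + S*exp(-qT) - K*exp(-rT)
C = 4.0962 + 22.01000000 - 22.87746303 = 3.2287

Answer: Call price = 3.2287


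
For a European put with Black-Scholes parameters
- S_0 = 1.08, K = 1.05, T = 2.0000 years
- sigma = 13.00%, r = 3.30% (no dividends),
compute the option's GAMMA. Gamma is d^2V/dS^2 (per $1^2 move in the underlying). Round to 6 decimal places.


Answer: Gamma = 1.674059

Derivation:
d1 = 0.6041459253; d2 = 0.4202981622
phi(d1) = 0.3323938617; exp(-qT) = 1.0000000000; exp(-rT) = 0.9361308643
Gamma = exp(-qT) * phi(d1) / (S * sigma * sqrt(T)) = 1.0000000000 * 0.3323938617 / (1.0800 * 0.1300 * 1.4142135624) = 1.674059


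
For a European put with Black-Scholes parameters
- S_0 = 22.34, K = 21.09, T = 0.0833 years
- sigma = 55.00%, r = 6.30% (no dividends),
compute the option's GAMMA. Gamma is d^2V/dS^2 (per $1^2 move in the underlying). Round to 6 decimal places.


d1 = 0.4751608296; d2 = 0.3164212630
phi(d1) = 0.3563551475; exp(-qT) = 1.0000000000; exp(-rT) = 0.9947658462
Gamma = exp(-qT) * phi(d1) / (S * sigma * sqrt(T)) = 1.0000000000 * 0.3563551475 / (22.3400 * 0.5500 * 0.2886173938) = 0.100488

Answer: Gamma = 0.100488


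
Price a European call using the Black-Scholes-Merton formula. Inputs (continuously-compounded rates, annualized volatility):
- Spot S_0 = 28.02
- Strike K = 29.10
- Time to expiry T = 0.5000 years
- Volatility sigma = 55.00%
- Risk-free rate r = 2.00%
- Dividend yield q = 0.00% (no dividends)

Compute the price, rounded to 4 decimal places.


Answer: Price = 3.9969

Derivation:
d1 = (ln(S/K) + (r - q + 0.5*sigma^2) * T) / (sigma * sqrt(T)) = 0.12292181
d2 = d1 - sigma * sqrt(T) = -0.26598692
exp(-rT) = 0.99004983; exp(-qT) = 1.00000000
C = S_0 * exp(-qT) * N(d1) - K * exp(-rT) * N(d2)
N(d1) = 0.54891549; N(d2) = 0.39512464
C = 28.0200 * 1.00000000 * 0.54891549 - 29.1000 * 0.99004983 * 0.39512464 = 3.9969


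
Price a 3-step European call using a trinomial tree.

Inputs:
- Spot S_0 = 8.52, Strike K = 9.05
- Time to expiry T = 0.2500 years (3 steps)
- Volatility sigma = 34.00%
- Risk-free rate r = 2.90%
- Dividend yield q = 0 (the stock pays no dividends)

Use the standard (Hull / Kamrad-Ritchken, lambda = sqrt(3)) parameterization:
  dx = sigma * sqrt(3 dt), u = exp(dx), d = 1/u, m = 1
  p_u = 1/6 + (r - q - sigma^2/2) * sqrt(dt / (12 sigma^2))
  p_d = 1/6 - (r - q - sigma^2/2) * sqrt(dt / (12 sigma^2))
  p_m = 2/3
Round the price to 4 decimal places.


dt = T/N = 0.083333; dx = sigma*sqrt(3*dt) = 0.170000
u = exp(dx) = 1.185305; d = 1/u = 0.843665
p_u = 0.159608, p_m = 0.666667, p_d = 0.173725
Discount per step: exp(-r*dt) = 0.997586
Stock lattice S(k, j) with j the centered position index:
  k=0: S(0,+0) = 8.5200
  k=1: S(1,-1) = 7.1880; S(1,+0) = 8.5200; S(1,+1) = 10.0988
  k=2: S(2,-2) = 6.0643; S(2,-1) = 7.1880; S(2,+0) = 8.5200; S(2,+1) = 10.0988; S(2,+2) = 11.9702
  k=3: S(3,-3) = 5.1162; S(3,-2) = 6.0643; S(3,-1) = 7.1880; S(3,+0) = 8.5200; S(3,+1) = 10.0988; S(3,+2) = 11.9702; S(3,+3) = 14.1883
Terminal payoffs V(N, j) = max(S_T - K, 0):
  V(3,-3) = 0.000000; V(3,-2) = 0.000000; V(3,-1) = 0.000000; V(3,+0) = 0.000000; V(3,+1) = 1.048797; V(3,+2) = 2.920153; V(3,+3) = 5.138281
Backward induction: V(k, j) = exp(-r*dt) * [p_u * V(k+1, j+1) + p_m * V(k+1, j) + p_d * V(k+1, j-1)]
  V(2,-2) = exp(-r*dt) * [p_u*0.000000 + p_m*0.000000 + p_d*0.000000] = 0.000000
  V(2,-1) = exp(-r*dt) * [p_u*0.000000 + p_m*0.000000 + p_d*0.000000] = 0.000000
  V(2,+0) = exp(-r*dt) * [p_u*1.048797 + p_m*0.000000 + p_d*0.000000] = 0.166992
  V(2,+1) = exp(-r*dt) * [p_u*2.920153 + p_m*1.048797 + p_d*0.000000] = 1.162465
  V(2,+2) = exp(-r*dt) * [p_u*5.138281 + p_m*2.920153 + p_d*1.048797] = 2.941963
  V(1,-1) = exp(-r*dt) * [p_u*0.166992 + p_m*0.000000 + p_d*0.000000] = 0.026589
  V(1,+0) = exp(-r*dt) * [p_u*1.162465 + p_m*0.166992 + p_d*0.000000] = 0.296150
  V(1,+1) = exp(-r*dt) * [p_u*2.941963 + p_m*1.162465 + p_d*0.166992] = 1.270474
  V(0,+0) = exp(-r*dt) * [p_u*1.270474 + p_m*0.296150 + p_d*0.026589] = 0.403853

Answer: Price = V(0,0) = 0.4039


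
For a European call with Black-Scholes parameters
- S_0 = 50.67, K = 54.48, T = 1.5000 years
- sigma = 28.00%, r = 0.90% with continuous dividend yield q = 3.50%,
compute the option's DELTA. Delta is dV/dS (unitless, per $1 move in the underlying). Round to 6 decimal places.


d1 = -0.1536752778; d2 = -0.4966038418
phi(d1) = 0.3942592549; exp(-qT) = 0.9488543211; exp(-rT) = 0.9865907163
N(d1) = 0.4389328893
Delta = exp(-qT) * N(d1) = 0.9488543211 * 0.4389328893 = 0.416483

Answer: Delta = 0.416483


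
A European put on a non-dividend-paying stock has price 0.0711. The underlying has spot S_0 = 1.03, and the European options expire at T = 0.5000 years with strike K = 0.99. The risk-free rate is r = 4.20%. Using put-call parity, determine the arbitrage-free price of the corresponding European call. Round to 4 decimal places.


Put-call parity: C - P = S_0 * exp(-qT) - K * exp(-rT).
S_0 * exp(-qT) = 1.0300 * 1.00000000 = 1.03000000
K * exp(-rT) = 0.9900 * 0.97921896 = 0.96942677
C = P + S*exp(-qT) - K*exp(-rT)
C = 0.0711 + 1.03000000 - 0.96942677 = 0.1317

Answer: Call price = 0.1317


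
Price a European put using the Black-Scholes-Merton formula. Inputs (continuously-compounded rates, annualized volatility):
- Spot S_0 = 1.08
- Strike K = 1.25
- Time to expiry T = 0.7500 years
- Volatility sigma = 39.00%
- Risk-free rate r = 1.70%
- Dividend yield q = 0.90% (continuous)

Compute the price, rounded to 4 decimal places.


Answer: Price = 0.2484

Derivation:
d1 = (ln(S/K) + (r - q + 0.5*sigma^2) * T) / (sigma * sqrt(T)) = -0.24617330
d2 = d1 - sigma * sqrt(T) = -0.58392321
exp(-rT) = 0.98733094; exp(-qT) = 0.99327273
P = K * exp(-rT) * N(-d2) - S_0 * exp(-qT) * N(-d1)
N(-d1) = 0.59722596; N(-d2) = 0.72036401
P = 1.2500 * 0.98733094 * 0.72036401 - 1.0800 * 0.99327273 * 0.59722596 = 0.2484


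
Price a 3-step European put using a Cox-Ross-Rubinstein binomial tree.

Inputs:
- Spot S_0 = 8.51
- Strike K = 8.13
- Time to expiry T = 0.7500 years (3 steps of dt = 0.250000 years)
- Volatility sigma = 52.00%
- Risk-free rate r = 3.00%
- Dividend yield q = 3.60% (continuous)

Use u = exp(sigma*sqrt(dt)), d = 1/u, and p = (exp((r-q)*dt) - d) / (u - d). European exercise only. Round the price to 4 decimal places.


dt = T/N = 0.250000
u = exp(sigma*sqrt(dt)) = 1.296930; d = 1/u = 0.771052
p = (exp((r-q)*dt) - d) / (u - d) = 0.432513
Discount per step: exp(-r*dt) = 0.992528
Stock lattice S(k, i) with i counting down-moves:
  k=0: S(0,0) = 8.5100
  k=1: S(1,0) = 11.0369; S(1,1) = 6.5616
  k=2: S(2,0) = 14.3141; S(2,1) = 8.5100; S(2,2) = 5.0594
  k=3: S(3,0) = 18.5643; S(3,1) = 11.0369; S(3,2) = 6.5616; S(3,3) = 3.9010
Terminal payoffs V(N, i) = max(K - S_T, 0):
  V(3,0) = 0.000000; V(3,1) = 0.000000; V(3,2) = 1.568351; V(3,3) = 4.228965
Backward induction: V(k, i) = exp(-r*dt) * [p * V(k+1, i) + (1-p) * V(k+1, i+1)].
  V(2,0) = exp(-r*dt) * [p*0.000000 + (1-p)*0.000000] = 0.000000
  V(2,1) = exp(-r*dt) * [p*0.000000 + (1-p)*1.568351] = 0.883368
  V(2,2) = exp(-r*dt) * [p*1.568351 + (1-p)*4.228965] = 3.055213
  V(1,0) = exp(-r*dt) * [p*0.000000 + (1-p)*0.883368] = 0.497554
  V(1,1) = exp(-r*dt) * [p*0.883368 + (1-p)*3.055213] = 2.100051
  V(0,0) = exp(-r*dt) * [p*0.497554 + (1-p)*2.100051] = 1.396437

Answer: Price = V(0,0) = 1.3964


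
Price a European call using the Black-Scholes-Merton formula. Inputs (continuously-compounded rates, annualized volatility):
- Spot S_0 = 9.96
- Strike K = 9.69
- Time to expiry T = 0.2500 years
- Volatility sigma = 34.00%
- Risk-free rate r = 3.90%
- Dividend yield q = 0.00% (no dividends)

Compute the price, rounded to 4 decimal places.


d1 = (ln(S/K) + (r - q + 0.5*sigma^2) * T) / (sigma * sqrt(T)) = 0.30401556
d2 = d1 - sigma * sqrt(T) = 0.13401556
exp(-rT) = 0.99029738; exp(-qT) = 1.00000000
C = S_0 * exp(-qT) * N(d1) - K * exp(-rT) * N(d2)
N(d1) = 0.61944198; N(d2) = 0.55330487
C = 9.9600 * 1.00000000 * 0.61944198 - 9.6900 * 0.99029738 * 0.55330487 = 0.8601

Answer: Price = 0.8601


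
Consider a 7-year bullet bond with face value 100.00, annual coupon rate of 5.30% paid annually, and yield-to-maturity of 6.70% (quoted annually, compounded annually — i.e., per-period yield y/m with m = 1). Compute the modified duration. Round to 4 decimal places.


Answer: Modified duration = 5.6062

Derivation:
Coupon per period c = face * coupon_rate / m = 5.300000
Periods per year m = 1; per-period yield y/m = 0.067000
Number of cashflows N = 7
Cashflows (t years, CF_t, discount factor 1/(1+y/m)^(m*t), PV):
  t = 1.0000: CF_t = 5.300000, DF = 0.937207, PV = 4.967198
  t = 2.0000: CF_t = 5.300000, DF = 0.878357, PV = 4.655293
  t = 3.0000: CF_t = 5.300000, DF = 0.823203, PV = 4.362974
  t = 4.0000: CF_t = 5.300000, DF = 0.771511, PV = 4.089010
  t = 5.0000: CF_t = 5.300000, DF = 0.723066, PV = 3.832249
  t = 6.0000: CF_t = 5.300000, DF = 0.677663, PV = 3.591611
  t = 7.0000: CF_t = 105.300000, DF = 0.635110, PV = 66.877100
Price P = sum_t PV_t = 92.375436
First compute Macaulay numerator sum_t t * PV_t:
  t * PV_t at t = 1.0000: 4.967198
  t * PV_t at t = 2.0000: 9.310586
  t * PV_t at t = 3.0000: 13.088922
  t * PV_t at t = 4.0000: 16.356041
  t * PV_t at t = 5.0000: 19.161247
  t * PV_t at t = 6.0000: 21.549669
  t * PV_t at t = 7.0000: 468.139703
Macaulay duration D = 552.573366 / 92.375436 = 5.981821
Modified duration = D / (1 + y/m) = 5.981821 / (1 + 0.067000) = 5.606206


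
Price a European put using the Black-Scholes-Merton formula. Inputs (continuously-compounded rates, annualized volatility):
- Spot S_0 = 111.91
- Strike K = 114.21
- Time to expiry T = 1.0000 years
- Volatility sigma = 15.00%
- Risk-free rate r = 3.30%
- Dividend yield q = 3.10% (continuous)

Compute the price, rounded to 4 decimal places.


d1 = (ln(S/K) + (r - q + 0.5*sigma^2) * T) / (sigma * sqrt(T)) = -0.04729255
d2 = d1 - sigma * sqrt(T) = -0.19729255
exp(-rT) = 0.96753856; exp(-qT) = 0.96947557
P = K * exp(-rT) * N(-d2) - S_0 * exp(-qT) * N(-d1)
N(-d1) = 0.51885997; N(-d2) = 0.57820069
P = 114.2100 * 0.96753856 * 0.57820069 - 111.9100 * 0.96947557 * 0.51885997 = 7.5995

Answer: Price = 7.5995


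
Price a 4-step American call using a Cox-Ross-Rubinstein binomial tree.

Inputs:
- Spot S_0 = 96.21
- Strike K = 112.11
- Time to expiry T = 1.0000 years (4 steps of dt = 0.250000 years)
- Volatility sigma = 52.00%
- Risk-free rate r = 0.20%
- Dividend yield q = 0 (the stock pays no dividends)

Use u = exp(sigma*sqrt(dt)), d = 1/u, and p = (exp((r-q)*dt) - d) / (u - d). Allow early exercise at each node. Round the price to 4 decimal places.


Answer: Price = V(0,0) = 15.0828

Derivation:
dt = T/N = 0.250000
u = exp(sigma*sqrt(dt)) = 1.296930; d = 1/u = 0.771052
p = (exp((r-q)*dt) - d) / (u - d) = 0.436315
Discount per step: exp(-r*dt) = 0.999500
Stock lattice S(k, i) with i counting down-moves:
  k=0: S(0,0) = 96.2100
  k=1: S(1,0) = 124.7776; S(1,1) = 74.1829
  k=2: S(2,0) = 161.8279; S(2,1) = 96.2100; S(2,2) = 57.1988
  k=3: S(3,0) = 209.8794; S(3,1) = 124.7776; S(3,2) = 74.1829; S(3,3) = 44.1032
  k=4: S(4,0) = 272.1990; S(4,1) = 161.8279; S(4,2) = 96.2100; S(4,3) = 57.1988; S(4,4) = 34.0059
Terminal payoffs V(N, i) = max(S_T - K, 0):
  V(4,0) = 160.088969; V(4,1) = 49.717880; V(4,2) = 0.000000; V(4,3) = 0.000000; V(4,4) = 0.000000
Backward induction: V(k, i) = exp(-r*dt) * [p * V(k+1, i) + (1-p) * V(k+1, i+1)]; then take max(V_cont, immediate exercise) for American.
  V(3,0) = exp(-r*dt) * [p*160.088969 + (1-p)*49.717880] = 97.825488; exercise = 97.769447; V(3,0) = max -> 97.825488
  V(3,1) = exp(-r*dt) * [p*49.717880 + (1-p)*0.000000] = 21.681800; exercise = 12.667644; V(3,1) = max -> 21.681800
  V(3,2) = exp(-r*dt) * [p*0.000000 + (1-p)*0.000000] = 0.000000; exercise = 0.000000; V(3,2) = max -> 0.000000
  V(3,3) = exp(-r*dt) * [p*0.000000 + (1-p)*0.000000] = 0.000000; exercise = 0.000000; V(3,3) = max -> 0.000000
  V(2,0) = exp(-r*dt) * [p*97.825488 + (1-p)*21.681800] = 54.876968; exercise = 49.717880; V(2,0) = max -> 54.876968
  V(2,1) = exp(-r*dt) * [p*21.681800 + (1-p)*0.000000] = 9.455360; exercise = 0.000000; V(2,1) = max -> 9.455360
  V(2,2) = exp(-r*dt) * [p*0.000000 + (1-p)*0.000000] = 0.000000; exercise = 0.000000; V(2,2) = max -> 0.000000
  V(1,0) = exp(-r*dt) * [p*54.876968 + (1-p)*9.455360] = 29.258844; exercise = 12.667644; V(1,0) = max -> 29.258844
  V(1,1) = exp(-r*dt) * [p*9.455360 + (1-p)*0.000000] = 4.123451; exercise = 0.000000; V(1,1) = max -> 4.123451
  V(0,0) = exp(-r*dt) * [p*29.258844 + (1-p)*4.123451] = 15.082850; exercise = 0.000000; V(0,0) = max -> 15.082850
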